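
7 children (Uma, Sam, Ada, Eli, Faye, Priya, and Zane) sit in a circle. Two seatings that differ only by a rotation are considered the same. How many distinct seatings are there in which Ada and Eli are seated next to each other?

240

Treat {Ada, Eli} as one unit (2 internal orders) and seat the resulting 6 units around the table: (5)! circular arrangements.
So 2 × (5)! = 2 × 120 = 240.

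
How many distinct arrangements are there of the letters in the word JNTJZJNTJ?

JNTJZJNTJ has 9 letters with J appearing 4 times, N appearing twice, and T appearing twice.
The number of distinct arrangements is 9!/(4!·2!·2!) = 362880/96 = 3780.

3780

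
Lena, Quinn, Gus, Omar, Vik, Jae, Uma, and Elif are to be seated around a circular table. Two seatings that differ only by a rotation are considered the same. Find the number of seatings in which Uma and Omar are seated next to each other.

Treat {Uma, Omar} as one unit (2 internal orders) and seat the resulting 7 units around the table: (6)! circular arrangements.
So 2 × (6)! = 2 × 720 = 1440.

1440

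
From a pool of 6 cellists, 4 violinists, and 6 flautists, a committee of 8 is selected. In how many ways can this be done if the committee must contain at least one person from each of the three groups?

With no constraint there are C(16,8) = 12870 possible selections.
Selections missing a whole group: no cellists → C(10,8) = 45; no violinists → C(12,8) = 495; no flautists → C(10,8) = 45.
Add back selections omitting two groups (i.e. drawn from a single group): C(6,8) + C(4,8) + C(6,8) = 0.
By inclusion–exclusion: 12870 − 585 + 0 = 12285.

12285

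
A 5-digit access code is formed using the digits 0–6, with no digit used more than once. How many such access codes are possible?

Choose and order 5 of the 7 symbols: the first digit has 7 options, the next 6, and so on down to 3.
That product is 7 × 6 × 5 × 4 × 3 = 2520.

2520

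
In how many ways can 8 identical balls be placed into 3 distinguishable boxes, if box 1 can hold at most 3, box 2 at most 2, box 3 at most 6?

9

By stars and bars, unrestricted non-negative solutions to x_1+…+x_3 = 8 number C(8+2,2) = 45.
Subtract solutions that violate a single cap (substitute x_i' = x_i − (cap_i+1)): x_1 ≥ 4 gives C(6,2) = 15; x_2 ≥ 3 gives C(7,2) = 21; x_3 ≥ 7 gives C(3,2) = 3. Together 39.
Add back pairs where two caps are both exceeded: 3 + 0 + 0 = 3.
By inclusion–exclusion the count is 45 − 39 + 3 = 9.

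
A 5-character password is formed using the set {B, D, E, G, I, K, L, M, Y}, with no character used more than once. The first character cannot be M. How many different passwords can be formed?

13440

The first character has 9−1 = 8 choices (anything except M).
The remaining 4 characters are filled from the other 8 symbols without repetition: 8 × 7 × 6 × 5 = 1680.
Total: 8 × 1680 = 13440.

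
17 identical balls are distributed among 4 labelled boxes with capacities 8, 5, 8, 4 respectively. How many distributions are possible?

135

Ignoring the caps, the number of non-negative solutions to x_1+…+x_4 = 17 is C(20,3) = 1140.
Subtract solutions that violate a single cap (substitute x_i' = x_i − (cap_i+1)): x_1 ≥ 9 gives C(11,3) = 165; x_2 ≥ 6 gives C(14,3) = 364; x_3 ≥ 9 gives C(11,3) = 165; x_4 ≥ 5 gives C(15,3) = 455. Together 1149.
Add back pairs where two caps are both exceeded: 10 + 0 + 20 + 10 + 84 + 20 = 144.
By inclusion–exclusion the count is 1140 − 1149 + 144 = 135.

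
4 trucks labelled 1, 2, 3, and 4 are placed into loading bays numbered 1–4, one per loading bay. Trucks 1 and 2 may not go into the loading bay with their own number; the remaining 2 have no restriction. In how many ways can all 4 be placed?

14

Let Aᵢ (for i ∈ {1, 2}) be the placements that put truck i in its forbidden loading bay. Any j of these fix j positions, leaving (4−j)! ways to fill the rest, and there are C(2,j) ways to pick which j.
By inclusion–exclusion, the number of valid placements is Σ_{j=0}^{2} (−1)^j C(2,j)·(4−j)!.
Computing: 24 − 12 + 2 = 14.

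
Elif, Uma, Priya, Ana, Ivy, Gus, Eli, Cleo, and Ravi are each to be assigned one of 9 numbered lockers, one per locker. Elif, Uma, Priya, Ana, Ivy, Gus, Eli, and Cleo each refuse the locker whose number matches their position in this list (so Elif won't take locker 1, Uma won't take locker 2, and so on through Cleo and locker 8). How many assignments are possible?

148329

Let Aᵢ (for 1 ≤ i ≤ 8) be the placements that put person i in their forbidden locker. Any j of these fix j positions, leaving (9−j)! ways to fill the rest, and there are C(8,j) ways to pick which j.
By inclusion–exclusion, the number of valid placements is Σ_{j=0}^{8} (−1)^j C(8,j)·(9−j)!.
Computing: 362880 − 322560 + 141120 − 40320 + 8400 − 1344 + 168 − 16 + 1 = 148329.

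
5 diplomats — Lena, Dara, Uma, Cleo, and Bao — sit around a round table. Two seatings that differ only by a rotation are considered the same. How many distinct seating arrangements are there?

24

Around a circle, 5 distinct people have 5!/5 = (4)! = 24 rotationally distinct seatings.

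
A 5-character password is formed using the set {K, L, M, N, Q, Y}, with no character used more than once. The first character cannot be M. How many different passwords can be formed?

The first character has 6−1 = 5 choices (anything except M).
The remaining 4 characters are filled from the other 5 symbols without repetition: 5 × 4 × 3 × 2 = 120.
Total: 5 × 120 = 600.

600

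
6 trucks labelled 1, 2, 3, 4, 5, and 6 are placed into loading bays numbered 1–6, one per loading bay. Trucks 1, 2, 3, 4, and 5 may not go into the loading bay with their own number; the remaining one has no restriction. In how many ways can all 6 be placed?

309

Let Aᵢ (for 1 ≤ i ≤ 5) be the placements that put truck i in its forbidden loading bay. Any j of these fix j positions, leaving (6−j)! ways to fill the rest, and there are C(5,j) ways to pick which j.
By inclusion–exclusion, the number of valid placements is Σ_{j=0}^{5} (−1)^j C(5,j)·(6−j)!.
Computing: 720 − 600 + 240 − 60 + 10 − 1 = 309.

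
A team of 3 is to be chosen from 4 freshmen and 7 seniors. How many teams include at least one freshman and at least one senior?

With no constraint there are C(11,3) = 165 possible selections.
Selections missing a whole group: no freshmen → C(7,3) = 35; no seniors → C(4,3) = 4.
Both groups omitted at once is impossible, so 165 − 39 = 126.

126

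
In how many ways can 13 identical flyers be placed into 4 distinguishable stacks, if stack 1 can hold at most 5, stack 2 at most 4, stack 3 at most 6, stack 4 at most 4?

By stars and bars, unrestricted non-negative solutions to x_1+…+x_4 = 13 number C(13+3,3) = 560.
Subtract solutions that violate a single cap (substitute x_i' = x_i − (cap_i+1)): x_1 ≥ 6 gives C(10,3) = 120; x_2 ≥ 5 gives C(11,3) = 165; x_3 ≥ 7 gives C(9,3) = 84; x_4 ≥ 5 gives C(11,3) = 165. Together 534.
Add back pairs where two caps are both exceeded: 10 + 1 + 10 + 4 + 20 + 4 = 49.
By inclusion–exclusion the count is 560 − 534 + 49 = 75.

75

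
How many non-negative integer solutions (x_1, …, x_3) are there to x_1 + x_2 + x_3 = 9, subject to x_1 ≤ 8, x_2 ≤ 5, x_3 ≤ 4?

29

By stars and bars, unrestricted non-negative solutions to x_1+…+x_3 = 9 number C(9+2,2) = 55.
Subtract solutions that violate a single cap (substitute x_i' = x_i − (cap_i+1)): x_1 ≥ 9 gives C(2,2) = 1; x_2 ≥ 6 gives C(5,2) = 10; x_3 ≥ 5 gives C(6,2) = 15. Together 26.
No two caps can be exceeded simultaneously, so the pair terms are all 0.
By inclusion–exclusion the count is 55 − 26 + 0 = 29.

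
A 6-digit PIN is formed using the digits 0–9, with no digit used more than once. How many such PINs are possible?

151200

Choose and order 6 of the 10 symbols: the first digit has 10 options, the next 9, and so on down to 5.
That product is 10 × 9 × 8 × 7 × 6 × 5 = 151200.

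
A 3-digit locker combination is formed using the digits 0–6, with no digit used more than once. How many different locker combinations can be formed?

210

This is a permutation of 3 out of 7: P(7,3) = 7!/4!.
That product is 7 × 6 × 5 = 210.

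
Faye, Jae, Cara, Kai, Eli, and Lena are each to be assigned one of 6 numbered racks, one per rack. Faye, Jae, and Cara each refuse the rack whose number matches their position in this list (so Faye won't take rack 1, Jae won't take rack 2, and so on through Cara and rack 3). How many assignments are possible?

Let Aᵢ (for i ∈ {1, 2, 3}) be the placements that put person i in their forbidden rack. Any j of these fix j positions, leaving (6−j)! ways to fill the rest, and there are C(3,j) ways to pick which j.
By inclusion–exclusion, the number of valid placements is Σ_{j=0}^{3} (−1)^j C(3,j)·(6−j)!.
Computing: 720 − 360 + 72 − 6 = 426.

426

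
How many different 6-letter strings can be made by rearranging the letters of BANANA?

60

BANANA has 6 letters with A appearing 3 times and N appearing twice.
So there are 6! / (3!·2!) = 60 distinguishable arrangements.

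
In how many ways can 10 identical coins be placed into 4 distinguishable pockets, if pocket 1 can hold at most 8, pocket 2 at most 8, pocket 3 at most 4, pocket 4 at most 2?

112

Without the upper bounds there are C(13,3) = 286 ways to split 10 among 4 pockets.
Subtract solutions that violate a single cap (substitute x_i' = x_i − (cap_i+1)): x_1 ≥ 9 gives C(4,3) = 4; x_2 ≥ 9 gives C(4,3) = 4; x_3 ≥ 5 gives C(8,3) = 56; x_4 ≥ 3 gives C(10,3) = 120. Together 184.
Add back pairs where two caps are both exceeded: 0 + 0 + 0 + 0 + 0 + 10 = 10.
By inclusion–exclusion the count is 286 − 184 + 10 = 112.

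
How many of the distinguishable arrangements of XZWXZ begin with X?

12

Fix X in the first position and arrange the remaining 4 letters.
Those 4 letters have Z appearing twice, giving (4)!/(2!) = 12.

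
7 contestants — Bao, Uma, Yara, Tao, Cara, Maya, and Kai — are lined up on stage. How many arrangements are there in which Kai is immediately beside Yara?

Glue Kai and Yara into one block (2 internal orders), leaving 6 units to arrange in a row.
That gives 2 × 6! = 2 × 720 = 1440.

1440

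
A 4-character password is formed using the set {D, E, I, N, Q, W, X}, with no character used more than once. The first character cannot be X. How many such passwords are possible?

720

The first character has 7−1 = 6 choices (anything except X).
The remaining 3 characters are filled from the other 6 symbols without repetition: 6 × 5 × 4 = 120.
Total: 6 × 120 = 720.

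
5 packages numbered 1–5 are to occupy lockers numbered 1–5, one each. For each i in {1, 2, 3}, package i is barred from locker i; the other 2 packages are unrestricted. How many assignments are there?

64

Let Aᵢ (for i ∈ {1, 2, 3}) be the placements that put package i in its forbidden locker. Any j of these fix j positions, leaving (5−j)! ways to fill the rest, and there are C(3,j) ways to pick which j.
By inclusion–exclusion, the number of valid placements is Σ_{j=0}^{3} (−1)^j C(3,j)·(5−j)!.
Computing: 120 − 72 + 18 − 2 = 64.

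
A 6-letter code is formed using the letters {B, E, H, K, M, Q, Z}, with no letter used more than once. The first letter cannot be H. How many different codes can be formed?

4320

The first letter has 7−1 = 6 choices (anything except H).
The remaining 5 letters are filled from the other 6 symbols without repetition: 6 × 5 × 4 × 3 × 2 = 720.
Total: 6 × 720 = 4320.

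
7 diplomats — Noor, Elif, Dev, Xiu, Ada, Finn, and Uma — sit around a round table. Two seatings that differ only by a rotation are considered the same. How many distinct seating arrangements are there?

720

Seat Noor anywhere (absorbing the rotational symmetry), then permute the other 6: (6)! = 720.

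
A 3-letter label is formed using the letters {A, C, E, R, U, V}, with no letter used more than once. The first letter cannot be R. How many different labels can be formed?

100

The first letter has 6−1 = 5 choices (anything except R).
The remaining 2 letters are filled from the other 5 symbols without repetition: 5 × 4 = 20.
Total: 5 × 20 = 100.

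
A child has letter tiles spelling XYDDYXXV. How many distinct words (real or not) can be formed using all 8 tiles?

Letter multiplicities in XYDDYXXV: D×2, V×1, X×3, Y×2.
Dividing 8! = 40320 by 3!·2!·2! = 24 for the repeated letters gives 1680.

1680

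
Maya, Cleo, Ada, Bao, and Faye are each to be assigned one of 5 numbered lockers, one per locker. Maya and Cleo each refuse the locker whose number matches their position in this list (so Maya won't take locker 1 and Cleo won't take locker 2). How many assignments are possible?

78

Let Aᵢ (for i ∈ {1, 2}) be the placements that put person i in their forbidden locker. Any j of these fix j positions, leaving (5−j)! ways to fill the rest, and there are C(2,j) ways to pick which j.
By inclusion–exclusion, the number of valid placements is Σ_{j=0}^{2} (−1)^j C(2,j)·(5−j)!.
Computing: 120 − 48 + 6 = 78.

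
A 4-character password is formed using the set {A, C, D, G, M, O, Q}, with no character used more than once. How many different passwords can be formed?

840

With no repetition, fill the 4 characters in order: 7 choices, then 6, down to 4.
That product is 7 × 6 × 5 × 4 = 840.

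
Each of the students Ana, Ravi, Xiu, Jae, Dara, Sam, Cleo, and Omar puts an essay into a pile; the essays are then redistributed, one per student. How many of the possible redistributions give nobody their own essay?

14833

This is the derangement count D_8: permutations of 8 items with no fixed point.
By inclusion–exclusion this is Σ_{j=0}^{8} (−1)^j C(8,j)·(8−j)!.
Computing: 40320 − 40320 + 20160 − 6720 + 1680 − 336 + 56 − 8 + 1 = 14833.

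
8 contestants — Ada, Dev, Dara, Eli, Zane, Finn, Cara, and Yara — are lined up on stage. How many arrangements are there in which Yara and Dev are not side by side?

Of the 8! = 40320 arrangements, those with Yara and Dev adjacent number 2 × 7! = 10080 (treat the pair as a block with 2 internal orders).
Complementary counting: 40320 − 10080 = 30240.

30240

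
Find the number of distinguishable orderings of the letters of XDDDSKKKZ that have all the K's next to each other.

840

Treat the 3 copies of K as a single block. The multiset to arrange is then {KKK, D, D, D, S, X, Z}, 7 items in all.
That gives (7)!/(3!) = 840 arrangements.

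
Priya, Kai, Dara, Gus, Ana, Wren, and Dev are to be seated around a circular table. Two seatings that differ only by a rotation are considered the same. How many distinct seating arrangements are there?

720

Around a circle, 7 distinct people have 7!/7 = (6)! = 720 rotationally distinct seatings.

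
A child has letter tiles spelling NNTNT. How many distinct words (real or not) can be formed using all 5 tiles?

Letter multiplicities in NNTNT: N×3, T×2.
So there are 5! / (3!·2!) = 10 distinguishable arrangements.

10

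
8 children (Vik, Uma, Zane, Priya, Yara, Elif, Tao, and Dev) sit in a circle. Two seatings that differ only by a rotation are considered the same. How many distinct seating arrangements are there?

Fix one person's seat to break rotational symmetry; the remaining 7 people can be arranged in (7)! = 5040 ways.

5040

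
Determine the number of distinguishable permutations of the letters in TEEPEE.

30

The 6 letters of TEEPEE have repeats: E appearing 4 times.
So there are 6! / (4!) = 30 distinguishable arrangements.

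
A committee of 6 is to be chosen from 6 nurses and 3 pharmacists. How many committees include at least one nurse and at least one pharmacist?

83

Total 6-person selections from all 9: C(9,6) = 84.
Selections missing a whole group: no nurses → C(3,6) = 0; no pharmacists → C(6,6) = 1.
Both groups omitted at once is impossible, so 84 − 1 = 83.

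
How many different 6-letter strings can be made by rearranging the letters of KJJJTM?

KJJJTM has 6 letters with J appearing 3 times.
So there are 6! / (3!) = 120 distinguishable arrangements.

120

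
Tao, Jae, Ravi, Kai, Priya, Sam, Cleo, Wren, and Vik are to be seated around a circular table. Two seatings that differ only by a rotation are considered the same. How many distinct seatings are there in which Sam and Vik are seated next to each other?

10080

Glue Sam and Vik into a block (2 internal orders). Seating 8 units around a circle gives (7)! arrangements.
So 2 × (7)! = 2 × 5040 = 10080.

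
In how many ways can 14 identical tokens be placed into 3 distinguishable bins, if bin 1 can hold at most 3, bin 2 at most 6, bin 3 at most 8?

10

Without the upper bounds there are C(16,2) = 120 ways to split 14 among 3 bins.
Subtract solutions that violate a single cap (substitute x_i' = x_i − (cap_i+1)): x_1 ≥ 4 gives C(12,2) = 66; x_2 ≥ 7 gives C(9,2) = 36; x_3 ≥ 9 gives C(7,2) = 21. Together 123.
Add back pairs where two caps are both exceeded: 10 + 3 + 0 = 13.
By inclusion–exclusion the count is 120 − 123 + 13 = 10.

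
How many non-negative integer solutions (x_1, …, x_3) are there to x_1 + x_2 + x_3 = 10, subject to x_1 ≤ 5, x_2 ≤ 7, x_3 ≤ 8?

Without the upper bounds there are C(12,2) = 66 ways to split 10 among 3 variables.
Subtract solutions that violate a single cap (substitute x_i' = x_i − (cap_i+1)): x_1 ≥ 6 gives C(6,2) = 15; x_2 ≥ 8 gives C(4,2) = 6; x_3 ≥ 9 gives C(3,2) = 3. Together 24.
No two caps can be exceeded simultaneously, so the pair terms are all 0.
By inclusion–exclusion the count is 66 − 24 + 0 = 42.

42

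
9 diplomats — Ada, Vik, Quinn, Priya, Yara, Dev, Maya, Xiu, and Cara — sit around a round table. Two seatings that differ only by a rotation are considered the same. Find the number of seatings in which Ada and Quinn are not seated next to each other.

All circular seatings of 9 people number (8)! = 40320.
Seatings with Ada beside Quinn: treat them as a block with 2 internal orders, giving 2 × (7)! = 10080.
Subtracting, 40320 − 10080 = 30240.

30240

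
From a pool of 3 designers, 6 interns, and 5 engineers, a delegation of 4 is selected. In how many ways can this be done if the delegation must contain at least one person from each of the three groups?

495

With no constraint there are C(14,4) = 1001 possible selections.
Selections missing a whole group: no designers → C(11,4) = 330; no interns → C(8,4) = 70; no engineers → C(9,4) = 126.
Add back selections omitting two groups (i.e. drawn from a single group): C(3,4) + C(6,4) + C(5,4) = 20.
By inclusion–exclusion: 1001 − 526 + 20 = 495.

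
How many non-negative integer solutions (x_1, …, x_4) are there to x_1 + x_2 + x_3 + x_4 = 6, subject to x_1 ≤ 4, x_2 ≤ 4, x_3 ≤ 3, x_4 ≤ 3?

56

By stars and bars, unrestricted non-negative solutions to x_1+…+x_4 = 6 number C(6+3,3) = 84.
Subtract solutions that violate a single cap (substitute x_i' = x_i − (cap_i+1)): x_1 ≥ 5 gives C(4,3) = 4; x_2 ≥ 5 gives C(4,3) = 4; x_3 ≥ 4 gives C(5,3) = 10; x_4 ≥ 4 gives C(5,3) = 10. Together 28.
No two caps can be exceeded simultaneously, so the pair terms are all 0.
By inclusion–exclusion the count is 84 − 28 + 0 = 56.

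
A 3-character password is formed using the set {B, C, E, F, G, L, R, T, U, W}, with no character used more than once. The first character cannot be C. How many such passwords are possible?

648

The first character has 10−1 = 9 choices (anything except C).
The remaining 2 characters are filled from the other 9 symbols without repetition: 9 × 8 = 72.
Total: 9 × 72 = 648.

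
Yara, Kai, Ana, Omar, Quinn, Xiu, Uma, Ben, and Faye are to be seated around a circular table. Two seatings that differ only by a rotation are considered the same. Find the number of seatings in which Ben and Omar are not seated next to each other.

Without the restriction there are (8)! = 40320 seatings.
Those with Ben next to Omar: fuse the pair into one unit and seat 8 units around a circle — 2·(7)! = 10080.
Subtracting, 40320 − 10080 = 30240.

30240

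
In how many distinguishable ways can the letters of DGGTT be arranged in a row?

30

The 5 letters of DGGTT have repeats: G appearing twice and T appearing twice.
Dividing 5! = 120 by 2!·2! = 4 for the repeated letters gives 30.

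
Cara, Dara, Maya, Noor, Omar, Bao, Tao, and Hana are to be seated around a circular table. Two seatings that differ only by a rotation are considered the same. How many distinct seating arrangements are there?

5040

Seat Cara anywhere (absorbing the rotational symmetry), then permute the other 7: (7)! = 5040.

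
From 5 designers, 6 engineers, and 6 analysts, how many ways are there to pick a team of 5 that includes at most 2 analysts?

Split by how many analysts are chosen (0 through 2).
Sum: C(6,0)·C(11,5) + C(6,1)·C(11,4) + C(6,2)·C(11,3) = 462 + 1980 + 2475 = 4917.

4917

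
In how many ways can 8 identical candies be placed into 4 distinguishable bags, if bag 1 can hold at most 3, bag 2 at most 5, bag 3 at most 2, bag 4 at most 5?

Without the upper bounds there are C(11,3) = 165 ways to split 8 among 4 bags.
Subtract solutions that violate a single cap (substitute x_i' = x_i − (cap_i+1)): x_1 ≥ 4 gives C(7,3) = 35; x_2 ≥ 6 gives C(5,3) = 10; x_3 ≥ 3 gives C(8,3) = 56; x_4 ≥ 6 gives C(5,3) = 10. Together 111.
Add back pairs where two caps are both exceeded: 0 + 4 + 0 + 0 + 0 + 0 = 4.
By inclusion–exclusion the count is 165 − 111 + 4 = 58.

58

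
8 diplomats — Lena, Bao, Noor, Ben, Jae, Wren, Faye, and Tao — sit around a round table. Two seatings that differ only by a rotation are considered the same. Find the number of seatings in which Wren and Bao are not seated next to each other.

3600

Without the restriction there are (7)! = 5040 seatings.
Those with Wren next to Bao: fuse the pair into one unit and seat 7 units around a circle — 2·(6)! = 1440.
Subtracting, 5040 − 1440 = 3600.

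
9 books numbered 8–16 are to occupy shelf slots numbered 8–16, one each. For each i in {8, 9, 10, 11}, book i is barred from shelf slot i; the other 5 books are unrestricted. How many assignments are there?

Let Aᵢ (for 8 ≤ i ≤ 11) be the placements that put book i in its forbidden shelf slot. Any j of these fix j positions, leaving (9−j)! ways to fill the rest, and there are C(4,j) ways to pick which j.
By inclusion–exclusion, the number of valid placements is Σ_{j=0}^{4} (−1)^j C(4,j)·(9−j)!.
Computing: 362880 − 161280 + 30240 − 2880 + 120 = 229080.

229080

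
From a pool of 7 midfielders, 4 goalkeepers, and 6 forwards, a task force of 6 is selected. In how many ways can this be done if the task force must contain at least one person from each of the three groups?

9996

With no constraint there are C(17,6) = 12376 possible selections.
Selections missing a whole group: no midfielders → C(10,6) = 210; no goalkeepers → C(13,6) = 1716; no forwards → C(11,6) = 462.
Add back selections omitting two groups (i.e. drawn from a single group): C(7,6) + C(4,6) + C(6,6) = 8.
By inclusion–exclusion: 12376 − 2388 + 8 = 9996.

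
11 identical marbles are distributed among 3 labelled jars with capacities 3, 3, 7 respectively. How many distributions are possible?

Ignoring the caps, the number of non-negative solutions to x_1+…+x_3 = 11 is C(13,2) = 78.
Subtract solutions that violate a single cap (substitute x_i' = x_i − (cap_i+1)): x_1 ≥ 4 gives C(9,2) = 36; x_2 ≥ 4 gives C(9,2) = 36; x_3 ≥ 8 gives C(5,2) = 10. Together 82.
Add back pairs where two caps are both exceeded: 10 + 0 + 0 = 10.
By inclusion–exclusion the count is 78 − 82 + 10 = 6.

6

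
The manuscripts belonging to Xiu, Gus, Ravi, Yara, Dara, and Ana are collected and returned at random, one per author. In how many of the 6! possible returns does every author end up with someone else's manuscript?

265

This is the derangement count D_6: permutations of 6 items with no fixed point.
By inclusion–exclusion this is Σ_{j=0}^{6} (−1)^j C(6,j)·(6−j)!.
Computing: 720 − 720 + 360 − 120 + 30 − 6 + 1 = 265.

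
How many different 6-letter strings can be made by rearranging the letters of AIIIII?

Letter multiplicities in AIIIII: A×1, I×5.
So there are 6! / (5!) = 6 distinguishable arrangements.

6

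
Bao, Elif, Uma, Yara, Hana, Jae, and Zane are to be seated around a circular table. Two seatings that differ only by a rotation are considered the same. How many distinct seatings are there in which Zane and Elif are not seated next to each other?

Without the restriction there are (6)! = 720 seatings.
Those with Zane next to Elif: fuse the pair into one unit and seat 6 units around a circle — 2·(5)! = 240.
Subtracting, 720 − 240 = 480.

480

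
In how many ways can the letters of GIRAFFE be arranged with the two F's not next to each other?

1800

There are 7!/(2!) = 2520 arrangements of GIRAFFE in total.
Arrangements with the F's together: treat FF as one letter, giving (6)! = 720.
Hence 2520 − 720 = 1800.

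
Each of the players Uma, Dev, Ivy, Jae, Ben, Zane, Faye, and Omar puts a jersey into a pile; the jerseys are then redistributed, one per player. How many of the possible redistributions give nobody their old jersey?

14833

This is the derangement count D_8: permutations of 8 items with no fixed point.
By inclusion–exclusion this is Σ_{j=0}^{8} (−1)^j C(8,j)·(8−j)!.
Computing: 40320 − 40320 + 20160 − 6720 + 1680 − 336 + 56 − 8 + 1 = 14833.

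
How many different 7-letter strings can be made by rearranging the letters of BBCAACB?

Letter multiplicities in BBCAACB: A×2, B×3, C×2.
The number of distinct arrangements is 7!/(3!·2!·2!) = 5040/24 = 210.

210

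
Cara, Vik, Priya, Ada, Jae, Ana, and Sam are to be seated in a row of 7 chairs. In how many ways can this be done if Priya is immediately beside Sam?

Treat {Priya, Sam} as a single unit. There are 6 units to order, and the pair itself can be ordered 2 ways.
So the count is 2·(6)! = 1440.

1440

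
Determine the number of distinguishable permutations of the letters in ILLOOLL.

The 7 letters of ILLOOLL have repeats: L appearing 4 times and O appearing twice.
So there are 7! / (4!·2!) = 105 distinguishable arrangements.

105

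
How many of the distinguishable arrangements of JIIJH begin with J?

With the first slot taken by J, it remains to arrange the other 4 letters (IIJH).
Those 4 letters have I appearing twice, giving (4)!/(2!) = 12.

12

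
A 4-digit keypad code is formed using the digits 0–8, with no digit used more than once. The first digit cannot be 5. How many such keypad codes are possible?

2688

The first digit has 9−1 = 8 choices (anything except 5).
The remaining 3 digits are filled from the other 8 symbols without repetition: 8 × 7 × 6 = 336.
Total: 8 × 336 = 2688.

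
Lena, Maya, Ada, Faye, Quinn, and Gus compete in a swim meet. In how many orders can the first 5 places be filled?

720

This is an ordered selection of 5 from 6: P(6,5).
That gives 6 × 5 × 4 × 3 × 2 = 720.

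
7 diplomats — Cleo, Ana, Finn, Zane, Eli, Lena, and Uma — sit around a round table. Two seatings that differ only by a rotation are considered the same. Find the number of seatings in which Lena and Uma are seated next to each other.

240

Treat {Lena, Uma} as one unit (2 internal orders) and seat the resulting 6 units around the table: (5)! circular arrangements.
So 2 × (5)! = 2 × 120 = 240.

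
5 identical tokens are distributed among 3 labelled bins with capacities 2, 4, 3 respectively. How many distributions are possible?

Ignoring the caps, the number of non-negative solutions to x_1+…+x_3 = 5 is C(7,2) = 21.
Subtract solutions that violate a single cap (substitute x_i' = x_i − (cap_i+1)): x_1 ≥ 3 gives C(4,2) = 6; x_2 ≥ 5 gives C(2,2) = 1; x_3 ≥ 4 gives C(3,2) = 3. Together 10.
No two caps can be exceeded simultaneously, so the pair terms are all 0.
By inclusion–exclusion the count is 21 − 10 + 0 = 11.

11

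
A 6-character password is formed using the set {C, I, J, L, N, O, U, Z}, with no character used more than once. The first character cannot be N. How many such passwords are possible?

The first character has 8−1 = 7 choices (anything except N).
The remaining 5 characters are filled from the other 7 symbols without repetition: 7 × 6 × 5 × 4 × 3 = 2520.
Total: 7 × 2520 = 17640.

17640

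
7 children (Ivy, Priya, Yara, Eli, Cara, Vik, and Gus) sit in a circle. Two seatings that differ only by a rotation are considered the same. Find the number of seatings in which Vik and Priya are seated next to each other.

240

Treat {Vik, Priya} as one unit (2 internal orders) and seat the resulting 6 units around the table: (5)! circular arrangements.
So 2 × (5)! = 2 × 120 = 240.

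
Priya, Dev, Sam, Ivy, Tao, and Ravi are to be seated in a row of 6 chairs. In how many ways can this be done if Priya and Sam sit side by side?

Glue Priya and Sam into one block (2 internal orders), leaving 5 units to arrange in a row.
That gives 2 × 5! = 2 × 120 = 240.

240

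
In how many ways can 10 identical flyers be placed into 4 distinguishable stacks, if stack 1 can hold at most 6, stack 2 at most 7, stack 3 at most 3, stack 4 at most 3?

By stars and bars, unrestricted non-negative solutions to x_1+…+x_4 = 10 number C(10+3,3) = 286.
Subtract solutions that violate a single cap (substitute x_i' = x_i − (cap_i+1)): x_1 ≥ 7 gives C(6,3) = 20; x_2 ≥ 8 gives C(5,3) = 10; x_3 ≥ 4 gives C(9,3) = 84; x_4 ≥ 4 gives C(9,3) = 84. Together 198.
Add back pairs where two caps are both exceeded: 0 + 0 + 0 + 0 + 0 + 10 = 10.
By inclusion–exclusion the count is 286 − 198 + 10 = 98.

98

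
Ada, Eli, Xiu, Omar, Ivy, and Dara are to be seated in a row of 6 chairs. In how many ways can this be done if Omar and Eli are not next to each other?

480

Of the 6! = 720 arrangements, those with Omar and Eli adjacent number 2 × 5! = 240 (treat the pair as a block with 2 internal orders).
So 720 − 240 = 480 arrangements keep them apart.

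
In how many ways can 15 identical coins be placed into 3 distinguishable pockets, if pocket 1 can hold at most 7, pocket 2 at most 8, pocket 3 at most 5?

21

Ignoring the caps, the number of non-negative solutions to x_1+…+x_3 = 15 is C(17,2) = 136.
Subtract solutions that violate a single cap (substitute x_i' = x_i − (cap_i+1)): x_1 ≥ 8 gives C(9,2) = 36; x_2 ≥ 9 gives C(8,2) = 28; x_3 ≥ 6 gives C(11,2) = 55. Together 119.
Add back pairs where two caps are both exceeded: 0 + 3 + 1 = 4.
By inclusion–exclusion the count is 136 − 119 + 4 = 21.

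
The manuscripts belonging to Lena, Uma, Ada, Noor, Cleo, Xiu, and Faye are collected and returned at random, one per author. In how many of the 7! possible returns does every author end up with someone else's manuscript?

Count assignments avoiding every fixed point. For any j of the 7 authors fixed to their own manuscript, the other 7−j can be arranged in (7−j)! ways.
By inclusion–exclusion this is Σ_{j=0}^{7} (−1)^j C(7,j)·(7−j)!.
Computing: 5040 − 5040 + 2520 − 840 + 210 − 42 + 7 − 1 = 1854.

1854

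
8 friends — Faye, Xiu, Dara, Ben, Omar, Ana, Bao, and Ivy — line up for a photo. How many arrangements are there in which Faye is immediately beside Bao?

Treat {Faye, Bao} as a single unit. There are 7 units to order, and the pair itself can be ordered 2 ways.
So the count is 2·(7)! = 10080.

10080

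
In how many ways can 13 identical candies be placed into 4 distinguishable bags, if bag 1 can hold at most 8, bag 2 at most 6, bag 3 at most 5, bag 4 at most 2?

Without the upper bounds there are C(16,3) = 560 ways to split 13 among 4 bags.
Subtract solutions that violate a single cap (substitute x_i' = x_i − (cap_i+1)): x_1 ≥ 9 gives C(7,3) = 35; x_2 ≥ 7 gives C(9,3) = 84; x_3 ≥ 6 gives C(10,3) = 120; x_4 ≥ 3 gives C(13,3) = 286. Together 525.
Add back pairs where two caps are both exceeded: 0 + 0 + 4 + 1 + 20 + 35 = 60.
By inclusion–exclusion the count is 560 − 525 + 60 = 95.

95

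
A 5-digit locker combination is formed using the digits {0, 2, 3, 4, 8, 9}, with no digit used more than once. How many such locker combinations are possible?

Choose and order 5 of the 6 symbols: the first digit has 6 options, the next 5, and so on down to 2.
That product is 6 × 5 × 4 × 3 × 2 = 720.

720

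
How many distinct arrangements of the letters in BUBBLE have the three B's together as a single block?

24

Treat the 3 copies of B as a single block. The multiset to arrange is then {BBB, E, L, U}, 4 items in all.
All 4 items are distinct, so there are (4)! = 24 arrangements.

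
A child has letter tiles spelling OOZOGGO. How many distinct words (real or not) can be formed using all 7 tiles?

The 7 letters of OOZOGGO have repeats: G appearing twice and O appearing 4 times.
So there are 7! / (4!·2!) = 105 distinguishable arrangements.

105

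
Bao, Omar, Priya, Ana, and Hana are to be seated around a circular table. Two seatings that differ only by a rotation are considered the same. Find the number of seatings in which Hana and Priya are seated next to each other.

Glue Hana and Priya into a block (2 internal orders). Seating 4 units around a circle gives (3)! arrangements.
So 2 × (3)! = 2 × 6 = 12.

12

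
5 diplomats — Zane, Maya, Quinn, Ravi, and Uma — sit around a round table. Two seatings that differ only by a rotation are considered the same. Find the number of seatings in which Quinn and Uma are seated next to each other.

Treat {Quinn, Uma} as one unit (2 internal orders) and seat the resulting 4 units around the table: (3)! circular arrangements.
So 2 × (3)! = 2 × 6 = 12.

12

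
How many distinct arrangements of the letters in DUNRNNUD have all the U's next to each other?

Treat the 2 copies of U as a single block. The multiset to arrange is then {UU, D, D, N, N, N, R}, 7 items in all.
That gives (7)!/(3!·2!) = 420 arrangements.

420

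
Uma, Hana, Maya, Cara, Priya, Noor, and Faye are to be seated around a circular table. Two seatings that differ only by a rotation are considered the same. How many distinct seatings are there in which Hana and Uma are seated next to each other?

240

Glue Hana and Uma into a block (2 internal orders). Seating 6 units around a circle gives (5)! arrangements.
So 2 × (5)! = 2 × 120 = 240.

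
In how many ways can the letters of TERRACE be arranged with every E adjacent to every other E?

360

Treat the 2 copies of E as a single block. The multiset to arrange is then {EE, A, C, R, R, T}, 6 items in all.
That gives (6)!/(2!) = 360 arrangements.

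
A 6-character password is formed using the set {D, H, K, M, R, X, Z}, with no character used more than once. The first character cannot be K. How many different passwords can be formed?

4320

The first character has 7−1 = 6 choices (anything except K).
The remaining 5 characters are filled from the other 6 symbols without repetition: 6 × 5 × 4 × 3 × 2 = 720.
Total: 6 × 720 = 4320.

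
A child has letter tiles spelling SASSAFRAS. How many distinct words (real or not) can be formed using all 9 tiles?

The 9 letters of SASSAFRAS have repeats: A appearing 3 times and S appearing 4 times.
So there are 9! / (4!·3!) = 2520 distinguishable arrangements.

2520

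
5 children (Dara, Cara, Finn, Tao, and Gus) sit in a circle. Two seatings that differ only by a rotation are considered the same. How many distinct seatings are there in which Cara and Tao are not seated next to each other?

12

Without the restriction there are (4)! = 24 seatings.
Those with Cara next to Tao: fuse the pair into one unit and seat 4 units around a circle — 2·(3)! = 12.
Subtracting, 24 − 12 = 12.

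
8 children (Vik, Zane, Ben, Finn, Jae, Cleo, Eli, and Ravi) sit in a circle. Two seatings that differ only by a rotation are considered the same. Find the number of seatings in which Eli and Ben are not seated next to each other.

3600

Without the restriction there are (7)! = 5040 seatings.
Those with Eli next to Ben: fuse the pair into one unit and seat 7 units around a circle — 2·(6)! = 1440.
Subtracting, 5040 − 1440 = 3600.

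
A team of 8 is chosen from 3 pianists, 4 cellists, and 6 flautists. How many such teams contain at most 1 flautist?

6

Split by how many flautists are chosen (0 through 1).
Sum: C(6,0)·C(7,8) + C(6,1)·C(7,7) = 0 + 6 = 6.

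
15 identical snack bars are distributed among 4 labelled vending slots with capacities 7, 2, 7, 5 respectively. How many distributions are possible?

Ignoring the caps, the number of non-negative solutions to x_1+…+x_4 = 15 is C(18,3) = 816.
Subtract solutions that violate a single cap (substitute x_i' = x_i − (cap_i+1)): x_1 ≥ 8 gives C(10,3) = 120; x_2 ≥ 3 gives C(15,3) = 455; x_3 ≥ 8 gives C(10,3) = 120; x_4 ≥ 6 gives C(12,3) = 220. Together 915.
Add back pairs where two caps are both exceeded: 35 + 0 + 4 + 35 + 84 + 4 = 162.
By inclusion–exclusion the count is 816 − 915 + 162 = 63.

63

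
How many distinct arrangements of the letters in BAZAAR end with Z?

Fix Z in the last position and arrange the remaining 5 letters.
Those 5 letters have A appearing 3 times, giving (5)!/(3!) = 20.

20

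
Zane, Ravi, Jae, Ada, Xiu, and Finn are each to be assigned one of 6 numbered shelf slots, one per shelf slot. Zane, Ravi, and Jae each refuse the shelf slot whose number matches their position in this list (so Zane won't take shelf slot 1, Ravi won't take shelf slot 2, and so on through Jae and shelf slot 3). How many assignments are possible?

426

Let Aᵢ (for i ∈ {1, 2, 3}) be the placements that put person i in their forbidden shelf slot. Any j of these fix j positions, leaving (6−j)! ways to fill the rest, and there are C(3,j) ways to pick which j.
By inclusion–exclusion, the number of valid placements is Σ_{j=0}^{3} (−1)^j C(3,j)·(6−j)!.
Computing: 720 − 360 + 72 − 6 = 426.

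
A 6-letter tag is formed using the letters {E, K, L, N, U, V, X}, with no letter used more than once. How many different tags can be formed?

With no repetition, fill the 6 letters in order: 7 choices, then 6, down to 2.
7 × 6 × 5 × 4 × 3 × 2 = 5040.

5040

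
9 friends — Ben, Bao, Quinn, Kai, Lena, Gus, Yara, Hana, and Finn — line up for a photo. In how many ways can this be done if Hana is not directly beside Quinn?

There are 9! = 362880 arrangements in all. If Hana and Quinn are adjacent, merging them into one block gives 2·(8)! = 80640 arrangements.
Complementary counting: 362880 − 80640 = 282240.

282240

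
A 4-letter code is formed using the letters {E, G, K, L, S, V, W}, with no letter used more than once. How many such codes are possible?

840

This is a permutation of 4 out of 7: P(7,4) = 7!/3!.
That product is 7 × 6 × 5 × 4 = 840.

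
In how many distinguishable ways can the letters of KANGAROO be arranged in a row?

10080

The 8 letters of KANGAROO have repeats: A appearing twice and O appearing twice.
So there are 8! / (2!·2!) = 10080 distinguishable arrangements.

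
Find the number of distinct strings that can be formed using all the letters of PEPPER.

PEPPER has 6 letters with E appearing twice and P appearing 3 times.
So there are 6! / (3!·2!) = 60 distinguishable arrangements.

60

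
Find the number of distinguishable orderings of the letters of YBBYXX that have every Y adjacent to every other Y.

30

Treat the 2 copies of Y as a single block. The multiset to arrange is then {YY, B, B, X, X}, 5 items in all.
That gives (5)!/(2!·2!) = 30 arrangements.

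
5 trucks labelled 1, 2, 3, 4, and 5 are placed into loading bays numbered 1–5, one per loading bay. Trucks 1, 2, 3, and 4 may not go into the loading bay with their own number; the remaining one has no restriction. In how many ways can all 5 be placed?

53

Let Aᵢ (for 1 ≤ i ≤ 4) be the placements that put truck i in its forbidden loading bay. Any j of these fix j positions, leaving (5−j)! ways to fill the rest, and there are C(4,j) ways to pick which j.
By inclusion–exclusion, the number of valid placements is Σ_{j=0}^{4} (−1)^j C(4,j)·(5−j)!.
Computing: 120 − 96 + 36 − 8 + 1 = 53.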